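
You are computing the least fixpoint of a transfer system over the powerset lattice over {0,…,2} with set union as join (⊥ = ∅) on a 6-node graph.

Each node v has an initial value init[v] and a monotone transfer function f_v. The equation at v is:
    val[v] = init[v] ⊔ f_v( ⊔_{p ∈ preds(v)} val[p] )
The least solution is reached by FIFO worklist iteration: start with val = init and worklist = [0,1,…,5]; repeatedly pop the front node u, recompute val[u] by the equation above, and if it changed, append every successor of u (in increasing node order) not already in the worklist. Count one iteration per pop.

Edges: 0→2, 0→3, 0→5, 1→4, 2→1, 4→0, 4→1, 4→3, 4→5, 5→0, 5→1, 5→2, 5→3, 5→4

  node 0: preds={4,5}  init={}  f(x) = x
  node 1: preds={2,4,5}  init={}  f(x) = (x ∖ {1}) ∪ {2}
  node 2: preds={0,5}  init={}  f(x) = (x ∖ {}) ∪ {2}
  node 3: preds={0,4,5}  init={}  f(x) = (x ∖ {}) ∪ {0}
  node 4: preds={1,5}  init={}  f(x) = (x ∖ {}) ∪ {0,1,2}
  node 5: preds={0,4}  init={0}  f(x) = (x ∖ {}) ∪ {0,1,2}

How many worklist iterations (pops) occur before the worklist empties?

Worklist (13 pops):
  #1 pop 0: in={0} → {0} (was {}); enqueue []
  #2 pop 1: in={0} → {0,2} (was {}); enqueue []
  #3 pop 2: in={0} → {0,2} (was {}); enqueue [1]
  #4 pop 3: in={0} → {0} (was {}); enqueue []
  #5 pop 4: in={0,2} → {0,1,2} (was {}); enqueue [0,3]
  #6 pop 5: in={0,1,2} → {0,1,2} (was {0}); enqueue [2,4]
  #7 pop 1: in={0,1,2} → {0,2} (no change)
  #8 pop 0: in={0,1,2} → {0,1,2} (was {0}); enqueue [5]
  #9 pop 3: in={0,1,2} → {0,1,2} (was {0}); enqueue []
  #10 pop 2: in={0,1,2} → {0,1,2} (was {0,2}); enqueue [1]
  #11 pop 4: in={0,1,2} → {0,1,2} (no change)
  #12 pop 5: in={0,1,2} → {0,1,2} (no change)
  #13 pop 1: in={0,1,2} → {0,2} (no change)

Fixpoint:
  val[0] = {0,1,2}
  val[1] = {0,2}
  val[2] = {0,1,2}
  val[3] = {0,1,2}
  val[4] = {0,1,2}
  val[5] = {0,1,2}

13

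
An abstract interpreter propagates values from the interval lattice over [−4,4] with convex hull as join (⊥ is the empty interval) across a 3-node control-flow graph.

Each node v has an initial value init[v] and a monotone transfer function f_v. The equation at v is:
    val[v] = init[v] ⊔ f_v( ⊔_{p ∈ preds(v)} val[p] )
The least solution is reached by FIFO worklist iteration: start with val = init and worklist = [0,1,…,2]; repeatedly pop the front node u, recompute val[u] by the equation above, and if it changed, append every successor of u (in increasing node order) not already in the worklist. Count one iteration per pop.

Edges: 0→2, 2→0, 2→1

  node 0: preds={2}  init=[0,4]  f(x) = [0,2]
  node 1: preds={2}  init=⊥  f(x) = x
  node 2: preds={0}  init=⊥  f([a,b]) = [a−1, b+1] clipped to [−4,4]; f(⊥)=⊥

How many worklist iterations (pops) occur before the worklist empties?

5

Worklist (5 pops):
  #1 pop 0: in=⊥ → [0,4] (no change)
  #2 pop 1: in=⊥ → ⊥ (no change)
  #3 pop 2: in=[0,4] → [-1,4] (was ⊥); enqueue [0,1]
  #4 pop 0: in=[-1,4] → [0,4] (no change)
  #5 pop 1: in=[-1,4] → [-1,4] (was ⊥); enqueue []

Fixpoint:
  val[0] = [0,4]
  val[1] = [-1,4]
  val[2] = [-1,4]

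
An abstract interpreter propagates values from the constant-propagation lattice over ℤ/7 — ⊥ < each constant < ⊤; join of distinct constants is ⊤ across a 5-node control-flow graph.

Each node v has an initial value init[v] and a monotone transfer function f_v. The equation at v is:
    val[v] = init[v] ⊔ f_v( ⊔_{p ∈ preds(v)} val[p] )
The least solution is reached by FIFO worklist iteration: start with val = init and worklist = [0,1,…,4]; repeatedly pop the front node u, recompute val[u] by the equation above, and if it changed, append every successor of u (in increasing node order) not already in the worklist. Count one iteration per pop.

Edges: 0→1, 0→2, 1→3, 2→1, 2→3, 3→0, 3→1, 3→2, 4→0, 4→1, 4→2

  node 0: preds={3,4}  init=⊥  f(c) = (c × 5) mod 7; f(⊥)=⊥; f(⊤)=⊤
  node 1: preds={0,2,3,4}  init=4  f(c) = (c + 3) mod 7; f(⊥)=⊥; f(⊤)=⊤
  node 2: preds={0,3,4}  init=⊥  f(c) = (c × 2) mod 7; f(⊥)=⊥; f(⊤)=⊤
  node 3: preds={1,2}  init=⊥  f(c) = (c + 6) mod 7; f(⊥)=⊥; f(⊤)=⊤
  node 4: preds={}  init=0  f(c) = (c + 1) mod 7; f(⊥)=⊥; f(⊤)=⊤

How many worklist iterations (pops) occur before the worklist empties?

Trace (10 dequeues):
  [1] u=0 | in 0 | out 0 | prev ⊥ | push {}
  [2] u=1 | in 0 | out ⊤ | prev 4 | push {}
  [3] u=2 | in 0 | out 0 | prev ⊥ | push {1}
  [4] u=3 | in ⊤ | out ⊤ | prev ⊥ | push {0,2}
  [5] u=4 | in ⊥ | out 0 | ==
  [6] u=1 | in ⊤ | out ⊤ | ==
  [7] u=0 | in ⊤ | out ⊤ | prev 0 | push {1}
  [8] u=2 | in ⊤ | out ⊤ | prev 0 | push {3}
  [9] u=1 | in ⊤ | out ⊤ | ==
  [10] u=3 | in ⊤ | out ⊤ | ==

Converged values:
  [0] ⊤
  [1] ⊤
  [2] ⊤
  [3] ⊤
  [4] 0

10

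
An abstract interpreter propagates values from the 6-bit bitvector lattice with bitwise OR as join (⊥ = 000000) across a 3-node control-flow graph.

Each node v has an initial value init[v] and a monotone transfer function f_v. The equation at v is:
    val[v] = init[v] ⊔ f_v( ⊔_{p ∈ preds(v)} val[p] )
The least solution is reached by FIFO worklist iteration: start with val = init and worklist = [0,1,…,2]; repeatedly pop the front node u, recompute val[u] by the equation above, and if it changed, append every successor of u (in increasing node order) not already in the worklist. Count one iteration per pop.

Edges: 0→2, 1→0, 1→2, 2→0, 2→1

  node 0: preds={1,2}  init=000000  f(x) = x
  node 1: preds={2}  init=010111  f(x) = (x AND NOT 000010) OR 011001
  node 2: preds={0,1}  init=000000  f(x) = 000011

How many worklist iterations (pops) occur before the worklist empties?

Iteration log — 6 steps:
  step 1. node 0  ⊔preds=010111  new=010111  old=000000  +wl: 
  step 2. node 1  ⊔preds=000000  new=011111  old=010111  +wl: 0
  step 3. node 2  ⊔preds=011111  new=000011  old=000000  +wl: 1
  step 4. node 0  ⊔preds=011111  new=011111  old=010111  +wl: 2
  step 5. node 1  ⊔preds=000011  new=011111  stable
  step 6. node 2  ⊔preds=011111  new=000011  stable

Least fixpoint reached:
  node 0: 011111
  node 1: 011111
  node 2: 000011

6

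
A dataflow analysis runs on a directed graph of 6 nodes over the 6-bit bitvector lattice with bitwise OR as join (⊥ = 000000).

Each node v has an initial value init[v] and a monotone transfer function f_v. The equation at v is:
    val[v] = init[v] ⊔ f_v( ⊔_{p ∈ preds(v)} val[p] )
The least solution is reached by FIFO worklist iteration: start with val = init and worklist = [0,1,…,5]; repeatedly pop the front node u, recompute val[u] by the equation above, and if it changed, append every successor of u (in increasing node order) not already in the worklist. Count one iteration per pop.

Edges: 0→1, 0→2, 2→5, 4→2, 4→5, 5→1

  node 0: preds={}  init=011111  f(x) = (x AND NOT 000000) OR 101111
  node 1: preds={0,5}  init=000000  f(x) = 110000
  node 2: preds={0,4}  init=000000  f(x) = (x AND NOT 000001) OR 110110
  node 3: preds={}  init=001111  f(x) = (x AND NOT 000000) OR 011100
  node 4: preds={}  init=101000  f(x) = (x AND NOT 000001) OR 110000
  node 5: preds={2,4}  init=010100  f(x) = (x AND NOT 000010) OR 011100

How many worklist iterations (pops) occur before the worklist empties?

8

Iteration log — 8 steps:
  step 1. node 0  ⊔preds=000000  new=111111  old=011111  +wl: 
  step 2. node 1  ⊔preds=111111  new=110000  old=000000  +wl: 
  step 3. node 2  ⊔preds=111111  new=111110  old=000000  +wl: 
  step 4. node 3  ⊔preds=000000  new=011111  old=001111  +wl: 
  step 5. node 4  ⊔preds=000000  new=111000  old=101000  +wl: 2
  step 6. node 5  ⊔preds=111110  new=111100  old=010100  +wl: 1
  step 7. node 2  ⊔preds=111111  new=111110  stable
  step 8. node 1  ⊔preds=111111  new=110000  stable

Least fixpoint reached:
  node 0: 111111
  node 1: 110000
  node 2: 111110
  node 3: 011111
  node 4: 111000
  node 5: 111100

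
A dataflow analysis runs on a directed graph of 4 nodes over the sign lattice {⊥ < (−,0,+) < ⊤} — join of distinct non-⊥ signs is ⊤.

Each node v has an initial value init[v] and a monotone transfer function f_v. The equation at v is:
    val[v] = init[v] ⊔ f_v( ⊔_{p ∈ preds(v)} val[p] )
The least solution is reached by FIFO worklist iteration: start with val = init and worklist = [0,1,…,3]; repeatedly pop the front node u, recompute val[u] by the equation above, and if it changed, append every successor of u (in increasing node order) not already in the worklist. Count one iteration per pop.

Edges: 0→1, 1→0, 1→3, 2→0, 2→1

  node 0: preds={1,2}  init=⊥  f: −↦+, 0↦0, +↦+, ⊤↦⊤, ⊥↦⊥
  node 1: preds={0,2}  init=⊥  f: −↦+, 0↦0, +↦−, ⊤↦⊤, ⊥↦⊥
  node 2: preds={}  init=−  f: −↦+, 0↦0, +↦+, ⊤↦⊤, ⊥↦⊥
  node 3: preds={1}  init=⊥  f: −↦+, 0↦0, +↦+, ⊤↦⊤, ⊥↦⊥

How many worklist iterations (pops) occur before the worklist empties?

6

Trace (6 dequeues):
  [1] u=0 | in − | out + | prev ⊥ | push {}
  [2] u=1 | in ⊤ | out ⊤ | prev ⊥ | push {0}
  [3] u=2 | in ⊥ | out − | ==
  [4] u=3 | in ⊤ | out ⊤ | prev ⊥ | push {}
  [5] u=0 | in ⊤ | out ⊤ | prev + | push {1}
  [6] u=1 | in ⊤ | out ⊤ | ==

Converged values:
  [0] ⊤
  [1] ⊤
  [2] −
  [3] ⊤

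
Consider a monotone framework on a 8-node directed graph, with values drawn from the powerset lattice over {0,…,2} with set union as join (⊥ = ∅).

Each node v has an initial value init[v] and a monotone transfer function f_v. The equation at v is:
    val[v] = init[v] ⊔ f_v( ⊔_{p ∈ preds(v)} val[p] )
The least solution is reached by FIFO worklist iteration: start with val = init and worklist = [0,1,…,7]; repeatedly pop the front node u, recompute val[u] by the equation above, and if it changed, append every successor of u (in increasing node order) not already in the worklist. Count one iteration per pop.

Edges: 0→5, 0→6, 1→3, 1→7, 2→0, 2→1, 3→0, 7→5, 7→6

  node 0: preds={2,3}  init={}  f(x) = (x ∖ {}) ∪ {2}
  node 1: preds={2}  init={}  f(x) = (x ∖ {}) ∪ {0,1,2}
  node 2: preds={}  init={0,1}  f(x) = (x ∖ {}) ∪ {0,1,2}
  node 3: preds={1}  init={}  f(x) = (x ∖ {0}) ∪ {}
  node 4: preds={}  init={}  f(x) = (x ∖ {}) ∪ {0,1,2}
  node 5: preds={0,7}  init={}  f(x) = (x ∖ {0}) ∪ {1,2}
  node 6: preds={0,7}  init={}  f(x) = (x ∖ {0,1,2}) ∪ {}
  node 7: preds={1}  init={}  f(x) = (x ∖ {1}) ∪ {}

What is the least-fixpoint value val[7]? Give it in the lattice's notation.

Worklist (12 pops):
  #1 pop 0: in={0,1} → {0,1,2} (was {}); enqueue []
  #2 pop 1: in={0,1} → {0,1,2} (was {}); enqueue []
  #3 pop 2: in={} → {0,1,2} (was {0,1}); enqueue [0,1]
  #4 pop 3: in={0,1,2} → {1,2} (was {}); enqueue []
  #5 pop 4: in={} → {0,1,2} (was {}); enqueue []
  #6 pop 5: in={0,1,2} → {1,2} (was {}); enqueue []
  #7 pop 6: in={0,1,2} → {} (no change)
  #8 pop 7: in={0,1,2} → {0,2} (was {}); enqueue [5,6]
  #9 pop 0: in={0,1,2} → {0,1,2} (no change)
  #10 pop 1: in={0,1,2} → {0,1,2} (no change)
  #11 pop 5: in={0,1,2} → {1,2} (no change)
  #12 pop 6: in={0,1,2} → {} (no change)

Fixpoint:
  val[0] = {0,1,2}
  val[1] = {0,1,2}
  val[2] = {0,1,2}
  val[3] = {1,2}
  val[4] = {0,1,2}
  val[5] = {1,2}
  val[6] = {}
  val[7] = {0,2}

{0,2}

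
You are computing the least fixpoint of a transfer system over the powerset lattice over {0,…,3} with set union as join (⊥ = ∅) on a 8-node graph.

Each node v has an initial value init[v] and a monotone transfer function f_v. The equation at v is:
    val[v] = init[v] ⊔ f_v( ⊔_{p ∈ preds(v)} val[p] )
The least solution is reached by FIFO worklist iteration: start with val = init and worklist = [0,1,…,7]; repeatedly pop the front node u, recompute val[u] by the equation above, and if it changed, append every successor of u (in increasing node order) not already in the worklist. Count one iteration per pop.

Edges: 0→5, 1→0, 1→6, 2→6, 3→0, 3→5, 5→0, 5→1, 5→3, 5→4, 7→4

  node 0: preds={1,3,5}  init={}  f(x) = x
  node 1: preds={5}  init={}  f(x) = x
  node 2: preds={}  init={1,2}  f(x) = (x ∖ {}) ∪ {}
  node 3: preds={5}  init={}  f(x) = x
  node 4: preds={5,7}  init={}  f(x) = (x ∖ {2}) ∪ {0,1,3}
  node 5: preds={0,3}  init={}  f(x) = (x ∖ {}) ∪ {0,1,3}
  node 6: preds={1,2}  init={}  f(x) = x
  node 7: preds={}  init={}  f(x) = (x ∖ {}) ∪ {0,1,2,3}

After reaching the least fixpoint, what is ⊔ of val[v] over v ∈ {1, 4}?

Trace (15 dequeues):
  [1] u=0 | in {} | out {} | ==
  [2] u=1 | in {} | out {} | ==
  [3] u=2 | in {} | out {1,2} | ==
  [4] u=3 | in {} | out {} | ==
  [5] u=4 | in {} | out {0,1,3} | prev {} | push {}
  [6] u=5 | in {} | out {0,1,3} | prev {} | push {0,1,3,4}
  [7] u=6 | in {1,2} | out {1,2} | prev {} | push {}
  [8] u=7 | in {} | out {0,1,2,3} | prev {} | push {}
  [9] u=0 | in {0,1,3} | out {0,1,3} | prev {} | push {5}
  [10] u=1 | in {0,1,3} | out {0,1,3} | prev {} | push {0,6}
  [11] u=3 | in {0,1,3} | out {0,1,3} | prev {} | push {}
  [12] u=4 | in {0,1,2,3} | out {0,1,3} | ==
  [13] u=5 | in {0,1,3} | out {0,1,3} | ==
  [14] u=0 | in {0,1,3} | out {0,1,3} | ==
  [15] u=6 | in {0,1,2,3} | out {0,1,2,3} | prev {1,2} | push {}

Converged values:
  [0] {0,1,3}
  [1] {0,1,3}
  [2] {1,2}
  [3] {0,1,3}
  [4] {0,1,3}
  [5] {0,1,3}
  [6] {0,1,2,3}
  [7] {0,1,2,3}

{0,1,3}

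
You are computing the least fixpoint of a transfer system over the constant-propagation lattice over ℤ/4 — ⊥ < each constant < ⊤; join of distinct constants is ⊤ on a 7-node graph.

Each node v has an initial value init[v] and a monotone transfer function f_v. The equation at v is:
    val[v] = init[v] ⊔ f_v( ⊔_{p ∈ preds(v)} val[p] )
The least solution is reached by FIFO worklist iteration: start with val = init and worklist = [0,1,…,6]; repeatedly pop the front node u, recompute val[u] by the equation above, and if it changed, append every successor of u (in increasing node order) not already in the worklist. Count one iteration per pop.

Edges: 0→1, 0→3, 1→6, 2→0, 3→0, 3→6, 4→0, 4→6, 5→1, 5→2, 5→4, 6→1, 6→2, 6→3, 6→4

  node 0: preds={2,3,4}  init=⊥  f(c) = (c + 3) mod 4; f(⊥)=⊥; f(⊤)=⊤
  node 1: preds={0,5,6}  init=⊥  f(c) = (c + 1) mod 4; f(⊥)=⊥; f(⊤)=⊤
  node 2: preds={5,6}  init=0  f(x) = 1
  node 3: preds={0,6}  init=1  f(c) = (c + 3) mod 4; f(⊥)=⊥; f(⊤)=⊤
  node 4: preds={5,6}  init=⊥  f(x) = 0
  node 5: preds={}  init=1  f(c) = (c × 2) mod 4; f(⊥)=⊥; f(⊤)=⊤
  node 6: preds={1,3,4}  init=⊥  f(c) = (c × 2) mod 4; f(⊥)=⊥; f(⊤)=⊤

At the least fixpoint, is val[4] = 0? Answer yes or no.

yes

Worklist (12 pops):
  #1 pop 0: in=⊤ → ⊤ (was ⊥); enqueue []
  #2 pop 1: in=⊤ → ⊤ (was ⊥); enqueue []
  #3 pop 2: in=1 → ⊤ (was 0); enqueue [0]
  #4 pop 3: in=⊤ → ⊤ (was 1); enqueue []
  #5 pop 4: in=1 → 0 (was ⊥); enqueue []
  #6 pop 5: in=⊥ → 1 (no change)
  #7 pop 6: in=⊤ → ⊤ (was ⊥); enqueue [1,2,3,4]
  #8 pop 0: in=⊤ → ⊤ (no change)
  #9 pop 1: in=⊤ → ⊤ (no change)
  #10 pop 2: in=⊤ → ⊤ (no change)
  #11 pop 3: in=⊤ → ⊤ (no change)
  #12 pop 4: in=⊤ → 0 (no change)

Fixpoint:
  val[0] = ⊤
  val[1] = ⊤
  val[2] = ⊤
  val[3] = ⊤
  val[4] = 0
  val[5] = 1
  val[6] = ⊤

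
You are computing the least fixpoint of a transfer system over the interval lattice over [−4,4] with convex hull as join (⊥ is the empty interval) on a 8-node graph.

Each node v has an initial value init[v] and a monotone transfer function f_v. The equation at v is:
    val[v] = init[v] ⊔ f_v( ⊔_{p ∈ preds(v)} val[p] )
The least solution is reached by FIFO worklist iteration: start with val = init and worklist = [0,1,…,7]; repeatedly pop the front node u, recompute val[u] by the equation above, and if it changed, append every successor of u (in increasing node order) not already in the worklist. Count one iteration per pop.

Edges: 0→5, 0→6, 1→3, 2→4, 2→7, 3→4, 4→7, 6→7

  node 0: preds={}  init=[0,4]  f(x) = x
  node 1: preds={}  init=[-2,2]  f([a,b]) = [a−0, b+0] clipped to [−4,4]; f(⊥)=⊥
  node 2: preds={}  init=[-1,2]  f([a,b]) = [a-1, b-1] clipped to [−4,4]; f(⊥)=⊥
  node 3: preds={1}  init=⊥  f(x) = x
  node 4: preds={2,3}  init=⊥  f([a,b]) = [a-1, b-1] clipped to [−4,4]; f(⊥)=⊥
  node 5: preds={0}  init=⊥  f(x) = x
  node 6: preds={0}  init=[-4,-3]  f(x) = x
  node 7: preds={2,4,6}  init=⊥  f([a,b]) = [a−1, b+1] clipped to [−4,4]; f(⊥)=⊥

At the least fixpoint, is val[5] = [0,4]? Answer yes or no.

Iteration log — 8 steps:
  step 1. node 0  ⊔preds=⊥  new=[0,4]  stable
  step 2. node 1  ⊔preds=⊥  new=[-2,2]  stable
  step 3. node 2  ⊔preds=⊥  new=[-1,2]  stable
  step 4. node 3  ⊔preds=[-2,2]  new=[-2,2]  old=⊥  +wl: 
  step 5. node 4  ⊔preds=[-2,2]  new=[-3,1]  old=⊥  +wl: 
  step 6. node 5  ⊔preds=[0,4]  new=[0,4]  old=⊥  +wl: 
  step 7. node 6  ⊔preds=[0,4]  new=[-4,4]  old=[-4,-3]  +wl: 
  step 8. node 7  ⊔preds=[-4,4]  new=[-4,4]  old=⊥  +wl: 

Least fixpoint reached:
  node 0: [0,4]
  node 1: [-2,2]
  node 2: [-1,2]
  node 3: [-2,2]
  node 4: [-3,1]
  node 5: [0,4]
  node 6: [-4,4]
  node 7: [-4,4]

yes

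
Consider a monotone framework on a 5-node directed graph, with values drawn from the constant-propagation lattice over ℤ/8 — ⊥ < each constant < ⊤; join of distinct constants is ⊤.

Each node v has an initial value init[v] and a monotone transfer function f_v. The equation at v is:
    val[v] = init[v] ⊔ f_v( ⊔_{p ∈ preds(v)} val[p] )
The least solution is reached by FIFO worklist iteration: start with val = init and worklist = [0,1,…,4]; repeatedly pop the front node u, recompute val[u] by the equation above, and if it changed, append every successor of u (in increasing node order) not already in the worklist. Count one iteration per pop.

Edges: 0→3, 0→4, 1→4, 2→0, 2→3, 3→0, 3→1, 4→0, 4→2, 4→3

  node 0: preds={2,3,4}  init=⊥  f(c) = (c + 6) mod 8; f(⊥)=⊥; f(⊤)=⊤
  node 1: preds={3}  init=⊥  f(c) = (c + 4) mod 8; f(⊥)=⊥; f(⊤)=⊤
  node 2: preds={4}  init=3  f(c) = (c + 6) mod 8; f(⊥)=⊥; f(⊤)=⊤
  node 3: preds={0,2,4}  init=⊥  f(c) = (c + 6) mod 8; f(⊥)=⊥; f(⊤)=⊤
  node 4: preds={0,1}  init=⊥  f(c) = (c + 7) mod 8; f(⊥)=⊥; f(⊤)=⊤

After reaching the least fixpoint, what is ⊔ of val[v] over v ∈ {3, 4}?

⊤

Worklist (13 pops):
  #1 pop 0: in=3 → 1 (was ⊥); enqueue []
  #2 pop 1: in=⊥ → ⊥ (no change)
  #3 pop 2: in=⊥ → 3 (no change)
  #4 pop 3: in=⊤ → ⊤ (was ⊥); enqueue [0,1]
  #5 pop 4: in=1 → 0 (was ⊥); enqueue [2,3]
  #6 pop 0: in=⊤ → ⊤ (was 1); enqueue [4]
  #7 pop 1: in=⊤ → ⊤ (was ⊥); enqueue []
  #8 pop 2: in=0 → ⊤ (was 3); enqueue [0]
  #9 pop 3: in=⊤ → ⊤ (no change)
  #10 pop 4: in=⊤ → ⊤ (was 0); enqueue [2,3]
  #11 pop 0: in=⊤ → ⊤ (no change)
  #12 pop 2: in=⊤ → ⊤ (no change)
  #13 pop 3: in=⊤ → ⊤ (no change)

Fixpoint:
  val[0] = ⊤
  val[1] = ⊤
  val[2] = ⊤
  val[3] = ⊤
  val[4] = ⊤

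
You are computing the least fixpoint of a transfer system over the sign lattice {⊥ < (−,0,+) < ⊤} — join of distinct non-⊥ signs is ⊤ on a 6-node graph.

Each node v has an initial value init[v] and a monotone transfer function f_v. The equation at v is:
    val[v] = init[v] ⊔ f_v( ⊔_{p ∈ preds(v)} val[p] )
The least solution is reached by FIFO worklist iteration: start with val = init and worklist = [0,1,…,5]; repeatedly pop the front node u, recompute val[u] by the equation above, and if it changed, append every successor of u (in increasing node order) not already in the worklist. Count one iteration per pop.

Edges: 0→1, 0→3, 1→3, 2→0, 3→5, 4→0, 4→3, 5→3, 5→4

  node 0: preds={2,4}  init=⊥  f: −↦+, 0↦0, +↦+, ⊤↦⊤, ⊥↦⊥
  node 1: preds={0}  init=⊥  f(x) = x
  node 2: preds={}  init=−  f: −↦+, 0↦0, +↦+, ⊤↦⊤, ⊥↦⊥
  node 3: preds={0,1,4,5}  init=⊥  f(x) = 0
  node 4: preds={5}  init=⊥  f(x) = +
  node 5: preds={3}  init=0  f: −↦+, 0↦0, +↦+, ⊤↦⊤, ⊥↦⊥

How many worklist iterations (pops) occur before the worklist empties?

10

Worklist (10 pops):
  #1 pop 0: in=− → + (was ⊥); enqueue []
  #2 pop 1: in=+ → + (was ⊥); enqueue []
  #3 pop 2: in=⊥ → − (no change)
  #4 pop 3: in=⊤ → 0 (was ⊥); enqueue []
  #5 pop 4: in=0 → + (was ⊥); enqueue [0,3]
  #6 pop 5: in=0 → 0 (no change)
  #7 pop 0: in=⊤ → ⊤ (was +); enqueue [1]
  #8 pop 3: in=⊤ → 0 (no change)
  #9 pop 1: in=⊤ → ⊤ (was +); enqueue [3]
  #10 pop 3: in=⊤ → 0 (no change)

Fixpoint:
  val[0] = ⊤
  val[1] = ⊤
  val[2] = −
  val[3] = 0
  val[4] = +
  val[5] = 0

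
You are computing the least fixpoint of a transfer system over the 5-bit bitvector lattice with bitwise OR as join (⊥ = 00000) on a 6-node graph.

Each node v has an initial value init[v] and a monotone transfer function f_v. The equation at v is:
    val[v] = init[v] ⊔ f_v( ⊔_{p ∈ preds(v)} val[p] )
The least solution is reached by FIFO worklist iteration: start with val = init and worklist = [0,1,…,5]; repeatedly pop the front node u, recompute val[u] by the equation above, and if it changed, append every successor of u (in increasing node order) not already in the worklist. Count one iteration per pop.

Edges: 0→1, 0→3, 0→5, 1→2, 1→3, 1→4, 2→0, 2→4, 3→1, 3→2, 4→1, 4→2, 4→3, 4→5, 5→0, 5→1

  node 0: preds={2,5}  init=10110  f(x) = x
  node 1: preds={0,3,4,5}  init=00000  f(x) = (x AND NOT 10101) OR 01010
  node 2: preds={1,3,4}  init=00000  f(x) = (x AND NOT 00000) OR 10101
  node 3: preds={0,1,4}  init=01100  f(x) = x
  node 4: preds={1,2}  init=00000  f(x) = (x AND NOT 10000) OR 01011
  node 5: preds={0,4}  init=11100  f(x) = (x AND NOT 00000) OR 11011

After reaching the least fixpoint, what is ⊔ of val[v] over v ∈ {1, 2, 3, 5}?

Worklist (13 pops):
  #1 pop 0: in=11100 → 11110 (was 10110); enqueue []
  #2 pop 1: in=11110 → 01010 (was 00000); enqueue []
  #3 pop 2: in=01110 → 11111 (was 00000); enqueue [0]
  #4 pop 3: in=11110 → 11110 (was 01100); enqueue [1,2]
  #5 pop 4: in=11111 → 01111 (was 00000); enqueue [3]
  #6 pop 5: in=11111 → 11111 (was 11100); enqueue []
  #7 pop 0: in=11111 → 11111 (was 11110); enqueue [5]
  #8 pop 1: in=11111 → 01010 (no change)
  #9 pop 2: in=11111 → 11111 (no change)
  #10 pop 3: in=11111 → 11111 (was 11110); enqueue [1,2]
  #11 pop 5: in=11111 → 11111 (no change)
  #12 pop 1: in=11111 → 01010 (no change)
  #13 pop 2: in=11111 → 11111 (no change)

Fixpoint:
  val[0] = 11111
  val[1] = 01010
  val[2] = 11111
  val[3] = 11111
  val[4] = 01111
  val[5] = 11111

11111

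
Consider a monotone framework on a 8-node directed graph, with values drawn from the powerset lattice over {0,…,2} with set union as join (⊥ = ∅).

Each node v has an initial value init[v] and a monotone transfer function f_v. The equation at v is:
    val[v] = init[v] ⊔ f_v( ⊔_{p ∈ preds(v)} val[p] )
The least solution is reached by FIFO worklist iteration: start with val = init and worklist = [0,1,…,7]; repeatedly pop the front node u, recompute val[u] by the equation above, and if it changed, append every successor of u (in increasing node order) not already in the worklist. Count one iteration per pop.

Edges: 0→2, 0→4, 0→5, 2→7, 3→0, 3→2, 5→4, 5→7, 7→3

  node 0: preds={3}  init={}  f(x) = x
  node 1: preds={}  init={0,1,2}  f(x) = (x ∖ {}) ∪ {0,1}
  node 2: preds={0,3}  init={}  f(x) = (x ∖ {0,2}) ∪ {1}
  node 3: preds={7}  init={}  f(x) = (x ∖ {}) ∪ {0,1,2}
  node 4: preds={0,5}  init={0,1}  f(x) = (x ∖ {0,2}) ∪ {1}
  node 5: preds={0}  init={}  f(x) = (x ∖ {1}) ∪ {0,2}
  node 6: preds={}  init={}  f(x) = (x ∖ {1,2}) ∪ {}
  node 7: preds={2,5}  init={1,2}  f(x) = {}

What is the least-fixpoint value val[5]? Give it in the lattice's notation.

Trace (12 dequeues):
  [1] u=0 | in {} | out {} | ==
  [2] u=1 | in {} | out {0,1,2} | ==
  [3] u=2 | in {} | out {1} | prev {} | push {}
  [4] u=3 | in {1,2} | out {0,1,2} | prev {} | push {0,2}
  [5] u=4 | in {} | out {0,1} | ==
  [6] u=5 | in {} | out {0,2} | prev {} | push {4}
  [7] u=6 | in {} | out {} | ==
  [8] u=7 | in {0,1,2} | out {1,2} | ==
  [9] u=0 | in {0,1,2} | out {0,1,2} | prev {} | push {5}
  [10] u=2 | in {0,1,2} | out {1} | ==
  [11] u=4 | in {0,1,2} | out {0,1} | ==
  [12] u=5 | in {0,1,2} | out {0,2} | ==

Converged values:
  [0] {0,1,2}
  [1] {0,1,2}
  [2] {1}
  [3] {0,1,2}
  [4] {0,1}
  [5] {0,2}
  [6] {}
  [7] {1,2}

{0,2}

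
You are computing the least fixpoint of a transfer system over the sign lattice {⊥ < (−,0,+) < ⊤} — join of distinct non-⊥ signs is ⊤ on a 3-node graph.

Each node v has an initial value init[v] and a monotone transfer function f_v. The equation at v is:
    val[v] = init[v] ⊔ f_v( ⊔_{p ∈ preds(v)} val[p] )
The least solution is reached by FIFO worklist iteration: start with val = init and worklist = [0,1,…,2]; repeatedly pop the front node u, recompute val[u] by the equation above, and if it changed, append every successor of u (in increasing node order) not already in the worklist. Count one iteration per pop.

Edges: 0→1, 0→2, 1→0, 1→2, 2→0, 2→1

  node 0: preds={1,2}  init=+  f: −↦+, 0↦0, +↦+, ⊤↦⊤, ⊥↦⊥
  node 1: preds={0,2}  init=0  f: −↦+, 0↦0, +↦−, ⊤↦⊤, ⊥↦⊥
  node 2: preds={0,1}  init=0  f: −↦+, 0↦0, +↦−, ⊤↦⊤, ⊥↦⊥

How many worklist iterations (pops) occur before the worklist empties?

5

Worklist (5 pops):
  #1 pop 0: in=0 → ⊤ (was +); enqueue []
  #2 pop 1: in=⊤ → ⊤ (was 0); enqueue [0]
  #3 pop 2: in=⊤ → ⊤ (was 0); enqueue [1]
  #4 pop 0: in=⊤ → ⊤ (no change)
  #5 pop 1: in=⊤ → ⊤ (no change)

Fixpoint:
  val[0] = ⊤
  val[1] = ⊤
  val[2] = ⊤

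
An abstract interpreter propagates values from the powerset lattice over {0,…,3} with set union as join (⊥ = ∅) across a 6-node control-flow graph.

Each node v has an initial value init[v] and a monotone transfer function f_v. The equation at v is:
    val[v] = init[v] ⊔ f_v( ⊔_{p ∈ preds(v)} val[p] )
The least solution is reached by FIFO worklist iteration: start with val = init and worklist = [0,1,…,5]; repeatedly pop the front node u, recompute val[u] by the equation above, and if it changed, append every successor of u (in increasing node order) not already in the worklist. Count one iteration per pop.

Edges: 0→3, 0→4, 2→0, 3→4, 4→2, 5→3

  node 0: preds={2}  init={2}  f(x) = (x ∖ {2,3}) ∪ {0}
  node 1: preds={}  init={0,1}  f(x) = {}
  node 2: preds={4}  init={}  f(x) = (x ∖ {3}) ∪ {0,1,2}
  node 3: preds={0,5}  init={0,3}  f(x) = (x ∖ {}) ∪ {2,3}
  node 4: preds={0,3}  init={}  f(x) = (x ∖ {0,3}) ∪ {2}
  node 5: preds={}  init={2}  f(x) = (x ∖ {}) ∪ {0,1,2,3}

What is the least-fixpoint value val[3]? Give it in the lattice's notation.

Trace (11 dequeues):
  [1] u=0 | in {} | out {0,2} | prev {2} | push {}
  [2] u=1 | in {} | out {0,1} | ==
  [3] u=2 | in {} | out {0,1,2} | prev {} | push {0}
  [4] u=3 | in {0,2} | out {0,2,3} | prev {0,3} | push {}
  [5] u=4 | in {0,2,3} | out {2} | prev {} | push {2}
  [6] u=5 | in {} | out {0,1,2,3} | prev {2} | push {3}
  [7] u=0 | in {0,1,2} | out {0,1,2} | prev {0,2} | push {4}
  [8] u=2 | in {2} | out {0,1,2} | ==
  [9] u=3 | in {0,1,2,3} | out {0,1,2,3} | prev {0,2,3} | push {}
  [10] u=4 | in {0,1,2,3} | out {1,2} | prev {2} | push {2}
  [11] u=2 | in {1,2} | out {0,1,2} | ==

Converged values:
  [0] {0,1,2}
  [1] {0,1}
  [2] {0,1,2}
  [3] {0,1,2,3}
  [4] {1,2}
  [5] {0,1,2,3}

{0,1,2,3}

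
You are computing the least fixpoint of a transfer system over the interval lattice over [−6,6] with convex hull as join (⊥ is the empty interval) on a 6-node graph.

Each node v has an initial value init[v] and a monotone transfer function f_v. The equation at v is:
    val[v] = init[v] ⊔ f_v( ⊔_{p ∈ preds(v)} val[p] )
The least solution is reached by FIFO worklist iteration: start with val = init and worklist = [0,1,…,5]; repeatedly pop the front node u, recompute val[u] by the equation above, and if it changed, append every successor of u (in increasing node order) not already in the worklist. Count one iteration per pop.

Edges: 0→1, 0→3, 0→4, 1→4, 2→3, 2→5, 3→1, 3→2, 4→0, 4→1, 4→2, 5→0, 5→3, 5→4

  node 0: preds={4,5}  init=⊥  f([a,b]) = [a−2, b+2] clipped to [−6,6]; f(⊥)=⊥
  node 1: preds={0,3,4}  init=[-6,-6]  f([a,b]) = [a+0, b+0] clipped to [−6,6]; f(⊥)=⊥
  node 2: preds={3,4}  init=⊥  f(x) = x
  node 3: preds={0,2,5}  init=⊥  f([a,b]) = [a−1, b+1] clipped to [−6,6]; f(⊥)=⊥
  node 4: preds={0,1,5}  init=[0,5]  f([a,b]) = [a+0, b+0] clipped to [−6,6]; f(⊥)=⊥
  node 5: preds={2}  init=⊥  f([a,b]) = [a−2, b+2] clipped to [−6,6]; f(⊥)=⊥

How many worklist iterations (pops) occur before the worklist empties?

Iteration log — 17 steps:
  step 1. node 0  ⊔preds=[0,5]  new=[-2,6]  old=⊥  +wl: 
  step 2. node 1  ⊔preds=[-2,6]  new=[-6,6]  old=[-6,-6]  +wl: 
  step 3. node 2  ⊔preds=[0,5]  new=[0,5]  old=⊥  +wl: 
  step 4. node 3  ⊔preds=[-2,6]  new=[-3,6]  old=⊥  +wl: 1,2
  step 5. node 4  ⊔preds=[-6,6]  new=[-6,6]  old=[0,5]  +wl: 0
  step 6. node 5  ⊔preds=[0,5]  new=[-2,6]  old=⊥  +wl: 3,4
  step 7. node 1  ⊔preds=[-6,6]  new=[-6,6]  stable
  step 8. node 2  ⊔preds=[-6,6]  new=[-6,6]  old=[0,5]  +wl: 5
  step 9. node 0  ⊔preds=[-6,6]  new=[-6,6]  old=[-2,6]  +wl: 1
  step 10. node 3  ⊔preds=[-6,6]  new=[-6,6]  old=[-3,6]  +wl: 2
  step 11. node 4  ⊔preds=[-6,6]  new=[-6,6]  stable
  step 12. node 5  ⊔preds=[-6,6]  new=[-6,6]  old=[-2,6]  +wl: 0,3,4
  step 13. node 1  ⊔preds=[-6,6]  new=[-6,6]  stable
  step 14. node 2  ⊔preds=[-6,6]  new=[-6,6]  stable
  step 15. node 0  ⊔preds=[-6,6]  new=[-6,6]  stable
  step 16. node 3  ⊔preds=[-6,6]  new=[-6,6]  stable
  step 17. node 4  ⊔preds=[-6,6]  new=[-6,6]  stable

Least fixpoint reached:
  node 0: [-6,6]
  node 1: [-6,6]
  node 2: [-6,6]
  node 3: [-6,6]
  node 4: [-6,6]
  node 5: [-6,6]

17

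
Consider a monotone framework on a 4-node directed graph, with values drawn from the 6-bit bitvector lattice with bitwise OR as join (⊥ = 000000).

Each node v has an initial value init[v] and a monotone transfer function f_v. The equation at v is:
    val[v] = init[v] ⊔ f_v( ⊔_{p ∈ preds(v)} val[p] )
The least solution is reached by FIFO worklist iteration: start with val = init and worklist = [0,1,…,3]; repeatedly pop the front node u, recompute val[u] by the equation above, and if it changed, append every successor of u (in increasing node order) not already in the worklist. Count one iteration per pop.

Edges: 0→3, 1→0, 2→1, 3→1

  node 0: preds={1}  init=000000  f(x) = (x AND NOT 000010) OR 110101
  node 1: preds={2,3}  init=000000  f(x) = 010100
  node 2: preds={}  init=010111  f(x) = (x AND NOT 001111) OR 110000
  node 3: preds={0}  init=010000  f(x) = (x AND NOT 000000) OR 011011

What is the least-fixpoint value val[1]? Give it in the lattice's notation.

010100

Trace (6 dequeues):
  [1] u=0 | in 000000 | out 110101 | prev 000000 | push {}
  [2] u=1 | in 010111 | out 010100 | prev 000000 | push {0}
  [3] u=2 | in 000000 | out 110111 | prev 010111 | push {1}
  [4] u=3 | in 110101 | out 111111 | prev 010000 | push {}
  [5] u=0 | in 010100 | out 110101 | ==
  [6] u=1 | in 111111 | out 010100 | ==

Converged values:
  [0] 110101
  [1] 010100
  [2] 110111
  [3] 111111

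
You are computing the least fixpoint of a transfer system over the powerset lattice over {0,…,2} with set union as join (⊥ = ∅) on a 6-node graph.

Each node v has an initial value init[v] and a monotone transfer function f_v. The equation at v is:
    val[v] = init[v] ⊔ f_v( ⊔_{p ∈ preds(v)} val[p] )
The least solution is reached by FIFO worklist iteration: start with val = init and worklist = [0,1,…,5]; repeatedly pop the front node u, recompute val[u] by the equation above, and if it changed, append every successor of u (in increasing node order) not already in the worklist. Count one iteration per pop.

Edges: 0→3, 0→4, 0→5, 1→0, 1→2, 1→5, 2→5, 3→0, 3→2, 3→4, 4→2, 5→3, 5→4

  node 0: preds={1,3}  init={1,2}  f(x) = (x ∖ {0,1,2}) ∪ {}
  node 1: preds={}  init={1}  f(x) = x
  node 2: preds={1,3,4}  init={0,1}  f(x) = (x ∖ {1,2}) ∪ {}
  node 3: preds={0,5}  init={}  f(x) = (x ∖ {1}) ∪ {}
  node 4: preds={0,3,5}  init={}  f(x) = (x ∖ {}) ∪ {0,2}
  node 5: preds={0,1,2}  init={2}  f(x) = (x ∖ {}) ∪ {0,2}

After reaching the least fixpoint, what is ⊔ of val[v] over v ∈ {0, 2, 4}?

Worklist (12 pops):
  #1 pop 0: in={1} → {1,2} (no change)
  #2 pop 1: in={} → {1} (no change)
  #3 pop 2: in={1} → {0,1} (no change)
  #4 pop 3: in={1,2} → {2} (was {}); enqueue [0,2]
  #5 pop 4: in={1,2} → {0,1,2} (was {}); enqueue []
  #6 pop 5: in={0,1,2} → {0,1,2} (was {2}); enqueue [3,4]
  #7 pop 0: in={1,2} → {1,2} (no change)
  #8 pop 2: in={0,1,2} → {0,1} (no change)
  #9 pop 3: in={0,1,2} → {0,2} (was {2}); enqueue [0,2]
  #10 pop 4: in={0,1,2} → {0,1,2} (no change)
  #11 pop 0: in={0,1,2} → {1,2} (no change)
  #12 pop 2: in={0,1,2} → {0,1} (no change)

Fixpoint:
  val[0] = {1,2}
  val[1] = {1}
  val[2] = {0,1}
  val[3] = {0,2}
  val[4] = {0,1,2}
  val[5] = {0,1,2}

{0,1,2}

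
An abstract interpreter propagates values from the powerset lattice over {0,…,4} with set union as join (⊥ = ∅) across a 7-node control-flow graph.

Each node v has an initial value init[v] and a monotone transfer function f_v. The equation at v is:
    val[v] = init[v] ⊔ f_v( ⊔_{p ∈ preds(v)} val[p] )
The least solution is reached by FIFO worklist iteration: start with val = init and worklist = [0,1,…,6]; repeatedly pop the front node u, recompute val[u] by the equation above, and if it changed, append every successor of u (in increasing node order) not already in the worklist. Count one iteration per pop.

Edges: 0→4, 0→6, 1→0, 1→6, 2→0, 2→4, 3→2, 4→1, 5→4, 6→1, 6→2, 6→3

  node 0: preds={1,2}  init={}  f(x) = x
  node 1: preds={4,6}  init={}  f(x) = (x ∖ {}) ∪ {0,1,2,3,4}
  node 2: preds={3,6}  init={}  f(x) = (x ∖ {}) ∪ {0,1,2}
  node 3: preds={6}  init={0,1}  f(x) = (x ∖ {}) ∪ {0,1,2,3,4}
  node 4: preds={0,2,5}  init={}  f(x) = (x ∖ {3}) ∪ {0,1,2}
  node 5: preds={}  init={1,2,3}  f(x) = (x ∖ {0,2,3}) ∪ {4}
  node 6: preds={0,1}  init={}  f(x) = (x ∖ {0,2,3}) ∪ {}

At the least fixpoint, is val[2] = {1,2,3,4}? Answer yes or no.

Iteration log — 15 steps:
  step 1. node 0  ⊔preds={}  new={}  stable
  step 2. node 1  ⊔preds={}  new={0,1,2,3,4}  old={}  +wl: 0
  step 3. node 2  ⊔preds={0,1}  new={0,1,2}  old={}  +wl: 
  step 4. node 3  ⊔preds={}  new={0,1,2,3,4}  old={0,1}  +wl: 2
  step 5. node 4  ⊔preds={0,1,2,3}  new={0,1,2}  old={}  +wl: 1
  step 6. node 5  ⊔preds={}  new={1,2,3,4}  old={1,2,3}  +wl: 4
  step 7. node 6  ⊔preds={0,1,2,3,4}  new={1,4}  old={}  +wl: 3
  step 8. node 0  ⊔preds={0,1,2,3,4}  new={0,1,2,3,4}  old={}  +wl: 6
  step 9. node 2  ⊔preds={0,1,2,3,4}  new={0,1,2,3,4}  old={0,1,2}  +wl: 0
  step 10. node 1  ⊔preds={0,1,2,4}  new={0,1,2,3,4}  stable
  step 11. node 4  ⊔preds={0,1,2,3,4}  new={0,1,2,4}  old={0,1,2}  +wl: 1
  step 12. node 3  ⊔preds={1,4}  new={0,1,2,3,4}  stable
  step 13. node 6  ⊔preds={0,1,2,3,4}  new={1,4}  stable
  step 14. node 0  ⊔preds={0,1,2,3,4}  new={0,1,2,3,4}  stable
  step 15. node 1  ⊔preds={0,1,2,4}  new={0,1,2,3,4}  stable

Least fixpoint reached:
  node 0: {0,1,2,3,4}
  node 1: {0,1,2,3,4}
  node 2: {0,1,2,3,4}
  node 3: {0,1,2,3,4}
  node 4: {0,1,2,4}
  node 5: {1,2,3,4}
  node 6: {1,4}

no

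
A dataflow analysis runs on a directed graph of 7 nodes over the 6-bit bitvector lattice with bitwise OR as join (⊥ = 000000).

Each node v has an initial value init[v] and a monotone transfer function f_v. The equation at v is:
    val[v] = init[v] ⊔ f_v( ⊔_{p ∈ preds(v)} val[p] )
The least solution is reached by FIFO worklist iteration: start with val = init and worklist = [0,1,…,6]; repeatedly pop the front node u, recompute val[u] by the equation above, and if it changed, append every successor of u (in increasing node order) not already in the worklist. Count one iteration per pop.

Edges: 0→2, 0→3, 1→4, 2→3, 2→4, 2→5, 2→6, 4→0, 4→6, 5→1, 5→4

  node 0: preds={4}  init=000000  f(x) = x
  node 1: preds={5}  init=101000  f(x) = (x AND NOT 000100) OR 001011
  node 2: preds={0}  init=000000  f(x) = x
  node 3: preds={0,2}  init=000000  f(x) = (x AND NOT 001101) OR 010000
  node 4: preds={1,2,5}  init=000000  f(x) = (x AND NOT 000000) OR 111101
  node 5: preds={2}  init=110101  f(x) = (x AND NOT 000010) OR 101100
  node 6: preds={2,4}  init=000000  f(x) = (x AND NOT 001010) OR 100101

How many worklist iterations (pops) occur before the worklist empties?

Trace (15 dequeues):
  [1] u=0 | in 000000 | out 000000 | ==
  [2] u=1 | in 110101 | out 111011 | prev 101000 | push {}
  [3] u=2 | in 000000 | out 000000 | ==
  [4] u=3 | in 000000 | out 010000 | prev 000000 | push {}
  [5] u=4 | in 111111 | out 111111 | prev 000000 | push {0}
  [6] u=5 | in 000000 | out 111101 | prev 110101 | push {1,4}
  [7] u=6 | in 111111 | out 110101 | prev 000000 | push {}
  [8] u=0 | in 111111 | out 111111 | prev 000000 | push {2,3}
  [9] u=1 | in 111101 | out 111011 | ==
  [10] u=4 | in 111111 | out 111111 | ==
  [11] u=2 | in 111111 | out 111111 | prev 000000 | push {4,5,6}
  [12] u=3 | in 111111 | out 110010 | prev 010000 | push {}
  [13] u=4 | in 111111 | out 111111 | ==
  [14] u=5 | in 111111 | out 111101 | ==
  [15] u=6 | in 111111 | out 110101 | ==

Converged values:
  [0] 111111
  [1] 111011
  [2] 111111
  [3] 110010
  [4] 111111
  [5] 111101
  [6] 110101

15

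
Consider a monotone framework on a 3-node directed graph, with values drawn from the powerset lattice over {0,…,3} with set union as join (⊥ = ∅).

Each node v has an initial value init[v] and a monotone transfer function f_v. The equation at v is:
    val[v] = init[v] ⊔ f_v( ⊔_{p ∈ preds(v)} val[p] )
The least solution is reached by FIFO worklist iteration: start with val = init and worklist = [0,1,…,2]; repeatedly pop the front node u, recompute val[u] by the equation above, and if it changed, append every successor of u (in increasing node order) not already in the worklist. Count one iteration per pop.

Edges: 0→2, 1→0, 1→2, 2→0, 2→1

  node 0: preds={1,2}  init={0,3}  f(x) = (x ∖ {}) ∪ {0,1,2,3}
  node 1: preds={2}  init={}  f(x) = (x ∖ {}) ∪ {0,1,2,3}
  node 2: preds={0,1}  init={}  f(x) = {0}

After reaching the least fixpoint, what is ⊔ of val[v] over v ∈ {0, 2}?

Trace (5 dequeues):
  [1] u=0 | in {} | out {0,1,2,3} | prev {0,3} | push {}
  [2] u=1 | in {} | out {0,1,2,3} | prev {} | push {0}
  [3] u=2 | in {0,1,2,3} | out {0} | prev {} | push {1}
  [4] u=0 | in {0,1,2,3} | out {0,1,2,3} | ==
  [5] u=1 | in {0} | out {0,1,2,3} | ==

Converged values:
  [0] {0,1,2,3}
  [1] {0,1,2,3}
  [2] {0}

{0,1,2,3}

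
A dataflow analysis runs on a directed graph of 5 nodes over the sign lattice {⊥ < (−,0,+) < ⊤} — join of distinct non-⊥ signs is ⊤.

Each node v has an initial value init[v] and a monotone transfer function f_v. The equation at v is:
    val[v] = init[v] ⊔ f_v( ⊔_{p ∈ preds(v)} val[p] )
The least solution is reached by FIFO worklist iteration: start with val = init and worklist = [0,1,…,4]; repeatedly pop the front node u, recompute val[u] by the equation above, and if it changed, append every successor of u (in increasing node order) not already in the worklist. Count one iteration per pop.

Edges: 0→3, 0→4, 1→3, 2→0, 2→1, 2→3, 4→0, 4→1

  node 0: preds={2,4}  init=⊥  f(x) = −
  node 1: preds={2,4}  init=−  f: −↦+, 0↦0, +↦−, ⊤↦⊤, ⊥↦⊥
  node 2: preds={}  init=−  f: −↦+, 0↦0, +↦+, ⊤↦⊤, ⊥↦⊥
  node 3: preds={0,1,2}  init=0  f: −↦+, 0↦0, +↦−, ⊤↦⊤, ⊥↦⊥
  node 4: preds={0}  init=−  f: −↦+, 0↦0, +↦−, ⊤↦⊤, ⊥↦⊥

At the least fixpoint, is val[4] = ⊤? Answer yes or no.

Worklist (7 pops):
  #1 pop 0: in=− → − (was ⊥); enqueue []
  #2 pop 1: in=− → ⊤ (was −); enqueue []
  #3 pop 2: in=⊥ → − (no change)
  #4 pop 3: in=⊤ → ⊤ (was 0); enqueue []
  #5 pop 4: in=− → ⊤ (was −); enqueue [0,1]
  #6 pop 0: in=⊤ → − (no change)
  #7 pop 1: in=⊤ → ⊤ (no change)

Fixpoint:
  val[0] = −
  val[1] = ⊤
  val[2] = −
  val[3] = ⊤
  val[4] = ⊤

yes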